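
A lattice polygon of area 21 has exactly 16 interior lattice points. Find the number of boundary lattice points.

Pick's theorem gives A = I + B/2 − 1, so B = 2(A − I + 1) = 2(21 − 16 + 1) = 12.

12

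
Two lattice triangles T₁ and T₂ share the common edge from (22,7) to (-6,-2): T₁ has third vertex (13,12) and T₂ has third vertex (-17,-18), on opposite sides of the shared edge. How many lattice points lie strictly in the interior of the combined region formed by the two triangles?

284

The union is the simple quadrilateral with vertices (22,7), (13,12), (-6,-2), (-17,-18) in order.
Using the shoelace formula, 2A = |(22·12 − 13·7) + (13·(-2) − (-6)·12) + ((-6)·(-18) − (-17)·(-2)) + ((-17)·7 − 22·(-18))| = 570, so the area is 285.
Along each edge there are gcd(|Δx|,|Δy|)+1 lattice points, so counting each shared vertex once the boundary has gcd(9,5) + gcd(19,14) + gcd(11,16) + gcd(39,25) = 1+1+1+1 = 4.
By Pick's theorem I = A − B/2 + 1 = 285 − 4/2 + 1 = 284.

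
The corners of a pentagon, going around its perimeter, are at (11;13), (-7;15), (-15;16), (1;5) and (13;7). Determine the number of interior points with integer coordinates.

The shoelace formula gives twice the area as |[11·15 − (-7)·13] + [(-7)·16 − (-15)·15] + [(-15)·5 − 1·16] + [1·7 − 13·5] + [13·13 − 11·7]| = 312, so the area is 156.
Summing gcd(|Δx|,|Δy|) over the edges gives the boundary count: gcd(18,2) + gcd(8,1) + gcd(16,11) + gcd(12,2) + gcd(2,6) = 2+1+1+2+2 = 8.
By Pick's theorem A = I + B/2 − 1, so I = 156 − 8/2 + 1 = 153.

153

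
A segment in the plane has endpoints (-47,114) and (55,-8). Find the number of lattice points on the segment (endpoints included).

The number of lattice points on a segment between lattice points is gcd(|Δx|,|Δy|) + 1 = gcd(102,122) + 1 = 2 + 1 = 3.

3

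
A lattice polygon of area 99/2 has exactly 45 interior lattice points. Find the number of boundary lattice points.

11

Pick's theorem gives A = I + B/2 − 1, so B = 2(A − I + 1) = 2(99/2 − 45 + 1) = 11.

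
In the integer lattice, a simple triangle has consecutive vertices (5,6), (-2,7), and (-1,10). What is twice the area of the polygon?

22

The shoelace formula gives twice the area as |(5·7 − (-2)·6) + ((-2)·10 − (-1)·7) + ((-1)·6 − 5·10)| = 22, so the area is 11.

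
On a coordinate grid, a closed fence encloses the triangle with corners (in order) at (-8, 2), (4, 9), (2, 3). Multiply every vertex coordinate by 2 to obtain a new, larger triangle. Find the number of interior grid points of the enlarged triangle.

Using the shoelace formula, 2A = |((-8)·9 − 4·2) + (4·3 − 2·9) + (2·2 − (-8)·3)| = 58, so the area is 29.
Summing gcd(|Δx|,|Δy|) over the edges gives the boundary count: gcd(12,7) + gcd(2,6) + gcd(10,1) = 1+2+1 = 4.
Scaling by 2 multiplies the area by 2² = 4 (so the new area is 116) and multiplies the boundary lattice-point count by 2, giving 8.
By Pick's theorem, the interior count of the dilated polygon is 116 − 8/2 + 1 = 113.

113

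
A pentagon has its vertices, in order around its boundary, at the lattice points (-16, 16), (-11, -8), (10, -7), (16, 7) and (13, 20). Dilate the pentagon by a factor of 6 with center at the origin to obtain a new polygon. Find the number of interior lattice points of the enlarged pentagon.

25183

Using the shoelace formula, 2A = |((-16)·(-8) − (-11)·16) + ((-11)·(-7) − 10·(-8)) + (10·7 − 16·(-7)) + (16·20 − 13·7) + (13·16 − (-16)·20)| = 1400, so the area is 700.
The number of boundary lattice points is Σ gcd(|Δx|,|Δy|) = gcd(5,24) + gcd(21,1) + gcd(6,14) + gcd(3,13) + gcd(29,4) = 1+1+2+1+1 = 6.
Scaling by 6 multiplies the area by 6² = 36 (so the new area is 25200) and multiplies the boundary lattice-point count by 6, giving 36.
By Pick's theorem, the interior count of the dilated polygon is 25200 − 36/2 + 1 = 25183.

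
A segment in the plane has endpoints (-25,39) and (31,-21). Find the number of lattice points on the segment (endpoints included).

5

The number of lattice points on a segment between lattice points is gcd(|Δx|,|Δy|) + 1 = gcd(56,60) + 1 = 4 + 1 = 5.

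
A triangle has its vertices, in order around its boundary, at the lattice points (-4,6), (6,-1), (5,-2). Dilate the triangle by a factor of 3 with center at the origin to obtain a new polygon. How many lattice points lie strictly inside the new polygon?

Using the shoelace formula, 2A = |((-4)·(-1) − 6·6) + (6·(-2) − 5·(-1)) + (5·6 − (-4)·(-2))| = 17, so the area is 17/2.
The number of boundary lattice points is Σ gcd(|Δx|,|Δy|) = gcd(10,7) + gcd(1,1) + gcd(9,8) = 1+1+1 = 3.
Scaling by 3 multiplies the area by 3² = 9 (so the new area is 76.5) and multiplies the boundary lattice-point count by 3, giving 9.
By Pick's theorem, the interior count of the dilated polygon is 76.5 − 9/2 + 1 = 73.

73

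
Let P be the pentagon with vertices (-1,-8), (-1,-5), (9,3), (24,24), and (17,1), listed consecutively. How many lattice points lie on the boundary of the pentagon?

The number of boundary lattice points is Σ gcd(|Δx|,|Δy|) = gcd(0,3) + gcd(10,8) + gcd(15,21) + gcd(7,23) + gcd(18,9) = 3+2+3+1+9 = 18.

18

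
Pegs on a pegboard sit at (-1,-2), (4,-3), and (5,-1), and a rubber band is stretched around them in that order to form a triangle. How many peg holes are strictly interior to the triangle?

5

Using the shoelace formula, 2A = |[(-1)·(-3) − 4·(-2)] + [4·(-1) − 5·(-3)] + [5·(-2) − (-1)·(-1)]| = 11, so the area is 11/2.
Summing gcd(|Δx|,|Δy|) over the edges gives the boundary count: gcd(5,1) + gcd(1,2) + gcd(6,1) = 1+1+1 = 3.
By Pick's theorem A = I + B/2 − 1, so I = 11/2 − 3/2 + 1 = 5.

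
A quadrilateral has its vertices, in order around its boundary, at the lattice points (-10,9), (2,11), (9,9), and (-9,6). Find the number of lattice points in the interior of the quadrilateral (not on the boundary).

45

Using the shoelace formula, 2A = |[(-10)·11 − 2·9] + [2·9 − 9·11] + [9·6 − (-9)·9] + [(-9)·9 − (-10)·6]| = 95, so the area is 95/2.
Along each edge there are gcd(|Δx|,|Δy|)+1 lattice points, so counting each shared vertex once the boundary has gcd(12,2) + gcd(7,2) + gcd(18,3) + gcd(1,3) = 2+1+3+1 = 7.
Pick's theorem gives I = A − B/2 + 1 = 95/2 − 7/2 + 1 = 45.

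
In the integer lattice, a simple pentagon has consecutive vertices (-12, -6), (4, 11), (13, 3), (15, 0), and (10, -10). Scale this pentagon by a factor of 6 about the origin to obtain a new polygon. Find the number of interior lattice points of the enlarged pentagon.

The shoelace formula gives twice the area as |((-12)·11 − 4·(-6)) + (4·3 − 13·11) + (13·0 − 15·3) + (15·(-10) − 10·0) + (10·(-6) − (-12)·(-10))| = 614, so the area is 307.
Along each edge there are gcd(|Δx|,|Δy|)+1 lattice points, so counting each shared vertex once the boundary has gcd(16,17) + gcd(9,8) + gcd(2,3) + gcd(5,10) + gcd(22,4) = 1+1+1+5+2 = 10.
Scaling by 6 multiplies the area by 6² = 36 (so the new area is 11052) and multiplies the boundary lattice-point count by 6, giving 60.
By Pick's theorem, the interior count of the dilated polygon is 11052 − 60/2 + 1 = 11023.

11023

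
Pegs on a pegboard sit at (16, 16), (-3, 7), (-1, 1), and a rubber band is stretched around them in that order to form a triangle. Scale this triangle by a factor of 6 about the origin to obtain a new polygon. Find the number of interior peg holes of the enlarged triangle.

Using the shoelace formula, 2A = |(16·7 − (-3)·16) + ((-3)·1 − (-1)·7) + ((-1)·16 − 16·1)| = 132, so the area is 66.
Summing gcd(|Δx|,|Δy|) over the edges gives the boundary count: gcd(19,9) + gcd(2,6) + gcd(17,15) = 1+2+1 = 4.
Scaling by 6 multiplies the area by 6² = 36 (so the new area is 2376) and multiplies the boundary lattice-point count by 6, giving 24.
By Pick's theorem, the interior count of the dilated polygon is 2376 − 24/2 + 1 = 2365.

2365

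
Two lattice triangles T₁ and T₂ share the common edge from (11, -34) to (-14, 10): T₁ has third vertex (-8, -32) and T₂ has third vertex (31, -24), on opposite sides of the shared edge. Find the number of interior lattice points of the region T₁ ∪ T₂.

950

The union is the simple quadrilateral with vertices (11, -34), (-8, -32), (-14, 10), (31, -24) in order.
By the shoelace formula, twice the signed area is |(11·(-32) − (-8)·(-34)) + ((-8)·10 − (-14)·(-32)) + ((-14)·(-24) − 31·10) + (31·(-34) − 11·(-24))| = 1916, so the area is 958.
The number of boundary lattice points is Σ gcd(|Δx|,|Δy|) = gcd(19,2) + gcd(6,42) + gcd(45,34) + gcd(20,10) = 1+6+1+10 = 18.
By Pick's theorem I = A − B/2 + 1 = 958 − 18/2 + 1 = 950.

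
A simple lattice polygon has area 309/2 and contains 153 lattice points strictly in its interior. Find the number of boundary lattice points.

5

Pick's theorem gives A = I + B/2 − 1, so B = 2(A − I + 1) = 2(309/2 − 153 + 1) = 5.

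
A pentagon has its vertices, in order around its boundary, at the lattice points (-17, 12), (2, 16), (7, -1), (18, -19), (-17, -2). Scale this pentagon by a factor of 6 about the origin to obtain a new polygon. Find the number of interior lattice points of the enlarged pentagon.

20143

The shoelace formula gives twice the area as |((-17)·16 − 2·12) + (2·(-1) − 7·16) + (7·(-19) − 18·(-1)) + (18·(-2) − (-17)·(-19)) + ((-17)·12 − (-17)·(-2))| = 1122, so the area is 561.
The number of boundary lattice points is Σ gcd(|Δx|,|Δy|) = gcd(19,4) + gcd(5,17) + gcd(11,18) + gcd(35,17) + gcd(0,14) = 1+1+1+1+14 = 18.
Scaling by 6 multiplies the area by 6² = 36 (so the new area is 20196) and multiplies the boundary lattice-point count by 6, giving 108.
By Pick's theorem, the interior count of the dilated polygon is 20196 − 108/2 + 1 = 20143.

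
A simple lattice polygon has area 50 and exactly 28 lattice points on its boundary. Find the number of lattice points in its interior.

37

From Pick's theorem, I = A − B/2 + 1 = 50 − 28/2 + 1 = 37.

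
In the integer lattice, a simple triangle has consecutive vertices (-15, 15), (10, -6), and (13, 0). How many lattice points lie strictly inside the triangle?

The shoelace formula gives twice the area as |[(-15)·(-6) − 10·15] + [10·0 − 13·(-6)] + [13·15 − (-15)·0]| = 213, so the area is 213/2.
The number of boundary lattice points is Σ gcd(|Δx|,|Δy|) = gcd(25,21) + gcd(3,6) + gcd(28,15) = 1+3+1 = 5.
Pick's theorem gives I = A − B/2 + 1 = 213/2 − 5/2 + 1 = 105.

105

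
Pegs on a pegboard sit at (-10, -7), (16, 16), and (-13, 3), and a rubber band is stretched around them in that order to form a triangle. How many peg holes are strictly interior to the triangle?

164

By the shoelace formula, twice the signed area is |((-10)·16 − 16·(-7)) + (16·3 − (-13)·16) + ((-13)·(-7) − (-10)·3)| = 329, so the area is 329/2.
Summing gcd(|Δx|,|Δy|) over the edges gives the boundary count: gcd(26,23) + gcd(29,13) + gcd(3,10) = 1+1+1 = 3.
Pick's theorem gives I = A − B/2 + 1 = 329/2 − 3/2 + 1 = 164.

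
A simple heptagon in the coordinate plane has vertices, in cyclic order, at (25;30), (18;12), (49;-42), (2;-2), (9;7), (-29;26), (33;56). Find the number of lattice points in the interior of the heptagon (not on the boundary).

1998

The shoelace formula gives twice the area as |(25·12 − 18·30) + (18·(-42) − 49·12) + (49·(-2) − 2·(-42)) + (2·7 − 9·(-2)) + (9·26 − (-29)·7) + ((-29)·56 − 33·26) + (33·30 − 25·56)| = 4021, so the area is 4021/2.
The number of boundary lattice points is Σ gcd(|Δx|,|Δy|) = gcd(7,18) + gcd(31,54) + gcd(47,40) + gcd(7,9) + gcd(38,19) + gcd(62,30) + gcd(8,26) = 1+1+1+1+19+2+2 = 27.
Pick's theorem gives I = A − B/2 + 1 = 4021/2 − 27/2 + 1 = 1998.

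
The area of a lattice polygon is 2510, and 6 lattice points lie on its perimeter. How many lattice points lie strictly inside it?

2508

From Pick's theorem, I = A − B/2 + 1 = 2510 − 6/2 + 1 = 2508.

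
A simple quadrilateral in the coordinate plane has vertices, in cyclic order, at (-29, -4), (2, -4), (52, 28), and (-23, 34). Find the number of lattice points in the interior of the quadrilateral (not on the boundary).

Using the shoelace formula, 2A = |((-29)·(-4) − 2·(-4)) + (2·28 − 52·(-4)) + (52·34 − (-23)·28) + ((-23)·(-4) − (-29)·34)| = 3878, so the area is 1939.
The number of boundary lattice points is Σ gcd(|Δx|,|Δy|) = gcd(31,0) + gcd(50,32) + gcd(75,6) + gcd(6,38) = 31+2+3+2 = 38.
Pick's theorem gives I = A − B/2 + 1 = 1939 − 38/2 + 1 = 1921.

1921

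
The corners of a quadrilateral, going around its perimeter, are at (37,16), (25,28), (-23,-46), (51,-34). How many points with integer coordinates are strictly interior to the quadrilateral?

By the shoelace formula, twice the signed area is |[37·28 − 25·16] + [25·(-46) − (-23)·28] + [(-23)·(-34) − 51·(-46)] + [51·16 − 37·(-34)]| = 5332, so the area is 2666.
Summing gcd(|Δx|,|Δy|) over the edges gives the boundary count: gcd(12,12) + gcd(48,74) + gcd(74,12) + gcd(14,50) = 12+2+2+2 = 18.
By Pick's theorem A = I + B/2 − 1, so I = 2666 − 18/2 + 1 = 2658.

2658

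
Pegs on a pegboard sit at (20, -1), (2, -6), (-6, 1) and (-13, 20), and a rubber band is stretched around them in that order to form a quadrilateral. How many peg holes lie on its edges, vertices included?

6

Along each edge there are gcd(|Δx|,|Δy|)+1 lattice points, so counting each shared vertex once the boundary has gcd(18,5) + gcd(8,7) + gcd(7,19) + gcd(33,21) = 1+1+1+3 = 6.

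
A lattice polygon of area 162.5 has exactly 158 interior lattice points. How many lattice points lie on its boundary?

Pick's theorem gives A = I + B/2 − 1, so B = 2(A − I + 1) = 2(162.5 − 158 + 1) = 11.

11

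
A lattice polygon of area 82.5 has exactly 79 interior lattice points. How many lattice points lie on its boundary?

9

Pick's theorem gives A = I + B/2 − 1, so B = 2(A − I + 1) = 2(82.5 − 79 + 1) = 9.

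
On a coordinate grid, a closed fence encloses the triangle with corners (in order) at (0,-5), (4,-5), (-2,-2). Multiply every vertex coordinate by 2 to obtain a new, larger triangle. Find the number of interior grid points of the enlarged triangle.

By the shoelace formula, twice the signed area is |[0·(-5) − 4·(-5)] + [4·(-2) − (-2)·(-5)] + [(-2)·(-5) − 0·(-2)]| = 12, so the area is 6.
Summing gcd(|Δx|,|Δy|) over the edges gives the boundary count: gcd(4,0) + gcd(6,3) + gcd(2,3) = 4+3+1 = 8.
Scaling by 2 multiplies the area by 2² = 4 (so the new area is 24) and multiplies the boundary lattice-point count by 2, giving 16.
By Pick's theorem, the interior count of the dilated polygon is 24 − 16/2 + 1 = 17.

17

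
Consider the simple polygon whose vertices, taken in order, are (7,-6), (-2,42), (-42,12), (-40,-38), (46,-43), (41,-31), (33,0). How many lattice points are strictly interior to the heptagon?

4355

The shoelace formula gives twice the area as |(7·42 − (-2)·(-6)) + ((-2)·12 − (-42)·42) + ((-42)·(-38) − (-40)·12) + ((-40)·(-43) − 46·(-38)) + (46·(-31) − 41·(-43)) + (41·0 − 33·(-31)) + (33·(-6) − 7·0)| = 8728, so the area is 4364.
Summing gcd(|Δx|,|Δy|) over the edges gives the boundary count: gcd(9,48) + gcd(40,30) + gcd(2,50) + gcd(86,5) + gcd(5,12) + gcd(8,31) + gcd(26,6) = 3+10+2+1+1+1+2 = 20.
Pick's theorem gives I = A − B/2 + 1 = 4364 − 20/2 + 1 = 4355.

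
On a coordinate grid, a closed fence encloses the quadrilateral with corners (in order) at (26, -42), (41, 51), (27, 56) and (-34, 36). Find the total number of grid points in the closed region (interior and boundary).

The shoelace formula gives twice the area as |(26·51 − 41·(-42)) + (41·56 − 27·51) + (27·36 − (-34)·56) + ((-34)·(-42) − 26·36)| = 7335, so the area is 3667.5.
The number of boundary lattice points is Σ gcd(|Δx|,|Δy|) = gcd(15,93) + gcd(14,5) + gcd(61,20) + gcd(60,78) = 3+1+1+6 = 11.
Pick's theorem gives I = A − B/2 + 1 = 3667.5 − 11/2 + 1 = 3663, so the closed region contains I + B = 3663 + 11 = 3674 lattice points.

3674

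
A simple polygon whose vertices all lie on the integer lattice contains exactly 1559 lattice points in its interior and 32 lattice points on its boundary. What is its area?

1574

Pick's theorem states A = I + B/2 − 1, so A = 1559 + 32/2 − 1 = 1574.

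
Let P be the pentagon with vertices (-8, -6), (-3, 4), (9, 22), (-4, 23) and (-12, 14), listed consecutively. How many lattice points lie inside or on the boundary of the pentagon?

283

The shoelace formula gives twice the area as |[(-8)·4 − (-3)·(-6)] + [(-3)·22 − 9·4] + [9·23 − (-4)·22] + [(-4)·14 − (-12)·23] + [(-12)·(-6) − (-8)·14]| = 547, so the area is 547/2.
Summing gcd(|Δx|,|Δy|) over the edges gives the boundary count: gcd(5,10) + gcd(12,18) + gcd(13,1) + gcd(8,9) + gcd(4,20) = 5+6+1+1+4 = 17.
Pick's theorem gives I = A − B/2 + 1 = 547/2 − 17/2 + 1 = 266, so the closed region contains I + B = 266 + 17 = 283 lattice points.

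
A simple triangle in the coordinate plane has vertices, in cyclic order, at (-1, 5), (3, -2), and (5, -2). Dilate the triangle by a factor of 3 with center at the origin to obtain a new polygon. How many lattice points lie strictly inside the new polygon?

The shoelace formula gives twice the area as |[(-1)·(-2) − 3·5] + [3·(-2) − 5·(-2)] + [5·5 − (-1)·(-2)]| = 14, so the area is 7.
Along each edge there are gcd(|Δx|,|Δy|)+1 lattice points, so counting each shared vertex once the boundary has gcd(4,7) + gcd(2,0) + gcd(6,7) = 1+2+1 = 4.
Scaling by 3 multiplies the area by 3² = 9 (so the new area is 63) and multiplies the boundary lattice-point count by 3, giving 12.
By Pick's theorem, the interior count of the dilated polygon is 63 − 12/2 + 1 = 58.

58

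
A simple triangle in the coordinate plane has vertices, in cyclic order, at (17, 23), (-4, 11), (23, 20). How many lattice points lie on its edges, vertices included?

Summing gcd(|Δx|,|Δy|) over the edges gives the boundary count: gcd(21,12) + gcd(27,9) + gcd(6,3) = 3+9+3 = 15.

15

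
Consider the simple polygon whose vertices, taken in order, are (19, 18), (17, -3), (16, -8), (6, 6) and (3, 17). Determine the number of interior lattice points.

244

By the shoelace formula, twice the signed area is |(19·(-3) − 17·18) + (17·(-8) − 16·(-3)) + (16·6 − 6·(-8)) + (6·17 − 3·6) + (3·18 − 19·17)| = 492, so the area is 246.
Summing gcd(|Δx|,|Δy|) over the edges gives the boundary count: gcd(2,21) + gcd(1,5) + gcd(10,14) + gcd(3,11) + gcd(16,1) = 1+1+2+1+1 = 6.
By Pick's theorem A = I + B/2 − 1, so I = 246 − 6/2 + 1 = 244.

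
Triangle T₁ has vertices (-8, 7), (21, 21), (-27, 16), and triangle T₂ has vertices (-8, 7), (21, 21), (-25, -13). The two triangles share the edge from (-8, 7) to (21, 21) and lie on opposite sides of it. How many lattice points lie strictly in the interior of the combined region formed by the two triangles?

433

The union is the simple quadrilateral with vertices (-8, 7), (-27, 16), (21, 21), (-25, -13) in order.
The shoelace formula gives twice the area as |[(-8)·16 − (-27)·7] + [(-27)·21 − 21·16] + [21·(-13) − (-25)·21] + [(-25)·7 − (-8)·(-13)]| = 869, so the area is 869/2.
The number of boundary lattice points is Σ gcd(|Δx|,|Δy|) = gcd(19,9) + gcd(48,5) + gcd(46,34) + gcd(17,20) = 1+1+2+1 = 5.
By Pick's theorem I = A − B/2 + 1 = 869/2 − 5/2 + 1 = 433.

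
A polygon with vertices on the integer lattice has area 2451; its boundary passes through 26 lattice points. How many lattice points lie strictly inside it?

Pick's theorem A = I + B/2 − 1 rearranges to I = A − B/2 + 1 = 2451 − 26/2 + 1 = 2439.

2439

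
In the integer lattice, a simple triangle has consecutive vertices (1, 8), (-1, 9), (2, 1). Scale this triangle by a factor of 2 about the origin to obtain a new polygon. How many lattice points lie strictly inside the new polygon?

24

By the shoelace formula, twice the signed area is |[1·9 − (-1)·8] + [(-1)·1 − 2·9] + [2·8 − 1·1]| = 13, so the area is 13/2.
The number of boundary lattice points is Σ gcd(|Δx|,|Δy|) = gcd(2,1) + gcd(3,8) + gcd(1,7) = 1+1+1 = 3.
Scaling by 2 multiplies the area by 2² = 4 (so the new area is 26) and multiplies the boundary lattice-point count by 2, giving 6.
By Pick's theorem, the interior count of the dilated polygon is 26 − 6/2 + 1 = 24.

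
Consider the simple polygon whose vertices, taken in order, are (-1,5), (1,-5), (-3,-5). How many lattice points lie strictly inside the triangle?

By the shoelace formula, twice the signed area is |[(-1)·(-5) − 1·5] + [1·(-5) − (-3)·(-5)] + [(-3)·5 − (-1)·(-5)]| = 40, so the area is 20.
The number of boundary lattice points is Σ gcd(|Δx|,|Δy|) = gcd(2,10) + gcd(4,0) + gcd(2,10) = 2+4+2 = 8.
Pick's theorem gives I = A − B/2 + 1 = 20 − 8/2 + 1 = 17.

17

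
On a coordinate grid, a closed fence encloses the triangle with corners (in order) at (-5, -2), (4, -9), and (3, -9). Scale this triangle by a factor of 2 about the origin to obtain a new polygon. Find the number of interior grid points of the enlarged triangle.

Using the shoelace formula, 2A = |((-5)·(-9) − 4·(-2)) + (4·(-9) − 3·(-9)) + (3·(-2) − (-5)·(-9))| = 7, so the area is 3.5.
Along each edge there are gcd(|Δx|,|Δy|)+1 lattice points, so counting each shared vertex once the boundary has gcd(9,7) + gcd(1,0) + gcd(8,7) = 1+1+1 = 3.
Scaling by 2 multiplies the area by 2² = 4 (so the new area is 14) and multiplies the boundary lattice-point count by 2, giving 6.
By Pick's theorem, the interior count of the dilated polygon is 14 − 6/2 + 1 = 12.

12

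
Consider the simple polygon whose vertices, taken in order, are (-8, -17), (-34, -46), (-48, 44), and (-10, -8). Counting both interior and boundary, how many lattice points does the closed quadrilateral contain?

The shoelace formula gives twice the area as |[(-8)·(-46) − (-34)·(-17)] + [(-34)·44 − (-48)·(-46)] + [(-48)·(-8) − (-10)·44] + [(-10)·(-17) − (-8)·(-8)]| = 2984, so the area is 1492.
Along each edge there are gcd(|Δx|,|Δy|)+1 lattice points, so counting each shared vertex once the boundary has gcd(26,29) + gcd(14,90) + gcd(38,52) + gcd(2,9) = 1+2+2+1 = 6.
Pick's theorem gives I = A − B/2 + 1 = 1492 − 6/2 + 1 = 1490, so the closed region contains I + B = 1490 + 6 = 1496 lattice points.

1496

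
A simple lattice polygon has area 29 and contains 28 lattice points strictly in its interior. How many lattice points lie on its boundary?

Pick's theorem gives A = I + B/2 − 1, so B = 2(A − I + 1) = 2(29 − 28 + 1) = 4.

4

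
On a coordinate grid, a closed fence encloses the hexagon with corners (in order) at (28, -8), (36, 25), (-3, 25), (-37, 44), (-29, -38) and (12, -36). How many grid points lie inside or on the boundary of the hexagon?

Using the shoelace formula, 2A = |[28·25 − 36·(-8)] + [36·25 − (-3)·25] + [(-3)·44 − (-37)·25] + [(-37)·(-38) − (-29)·44] + [(-29)·(-36) − 12·(-38)] + [12·(-8) − 28·(-36)]| = 7850, so the area is 3925.
Summing gcd(|Δx|,|Δy|) over the edges gives the boundary count: gcd(8,33) + gcd(39,0) + gcd(34,19) + gcd(8,82) + gcd(41,2) + gcd(16,28) = 1+39+1+2+1+4 = 48.
Pick's theorem gives I = A − B/2 + 1 = 3925 − 48/2 + 1 = 3902, so the closed region contains I + B = 3902 + 48 = 3950 lattice points.

3950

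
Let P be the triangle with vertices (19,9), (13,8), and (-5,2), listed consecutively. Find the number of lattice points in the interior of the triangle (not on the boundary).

The shoelace formula gives twice the area as |(19·8 − 13·9) + (13·2 − (-5)·8) + ((-5)·9 − 19·2)| = 18, so the area is 9.
Summing gcd(|Δx|,|Δy|) over the edges gives the boundary count: gcd(6,1) + gcd(18,6) + gcd(24,7) = 1+6+1 = 8.
Pick's theorem gives I = A − B/2 + 1 = 9 − 8/2 + 1 = 6.

6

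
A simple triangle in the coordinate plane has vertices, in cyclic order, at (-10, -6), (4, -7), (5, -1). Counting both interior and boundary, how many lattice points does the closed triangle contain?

The shoelace formula gives twice the area as |((-10)·(-7) − 4·(-6)) + (4·(-1) − 5·(-7)) + (5·(-6) − (-10)·(-1))| = 85, so the area is 85/2.
The number of boundary lattice points is Σ gcd(|Δx|,|Δy|) = gcd(14,1) + gcd(1,6) + gcd(15,5) = 1+1+5 = 7.
Pick's theorem gives I = A − B/2 + 1 = 85/2 − 7/2 + 1 = 40, so the closed region contains I + B = 40 + 7 = 47 lattice points.

47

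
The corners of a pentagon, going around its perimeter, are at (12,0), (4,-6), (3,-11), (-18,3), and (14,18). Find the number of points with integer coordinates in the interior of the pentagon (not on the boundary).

The shoelace formula gives twice the area as |[12·(-6) − 4·0] + [4·(-11) − 3·(-6)] + [3·3 − (-18)·(-11)] + [(-18)·18 − 14·3] + [14·0 − 12·18]| = 869, so the area is 869/2.
Summing gcd(|Δx|,|Δy|) over the edges gives the boundary count: gcd(8,6) + gcd(1,5) + gcd(21,14) + gcd(32,15) + gcd(2,18) = 2+1+7+1+2 = 13.
Pick's theorem gives I = A − B/2 + 1 = 869/2 − 13/2 + 1 = 429.

429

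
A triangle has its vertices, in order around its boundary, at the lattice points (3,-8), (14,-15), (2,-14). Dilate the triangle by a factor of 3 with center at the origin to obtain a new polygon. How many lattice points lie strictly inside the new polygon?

325

The shoelace formula gives twice the area as |(3·(-15) − 14·(-8)) + (14·(-14) − 2·(-15)) + (2·(-8) − 3·(-14))| = 73, so the area is 36.5.
The number of boundary lattice points is Σ gcd(|Δx|,|Δy|) = gcd(11,7) + gcd(12,1) + gcd(1,6) = 1+1+1 = 3.
Scaling by 3 multiplies the area by 3² = 9 (so the new area is 657/2) and multiplies the boundary lattice-point count by 3, giving 9.
By Pick's theorem, the interior count of the dilated polygon is 657/2 − 9/2 + 1 = 325.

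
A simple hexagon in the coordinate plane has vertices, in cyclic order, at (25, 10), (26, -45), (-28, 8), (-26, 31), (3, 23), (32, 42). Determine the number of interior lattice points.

2562

Using the shoelace formula, 2A = |[25·(-45) − 26·10] + [26·8 − (-28)·(-45)] + [(-28)·31 − (-26)·8] + [(-26)·23 − 3·31] + [3·42 − 32·23] + [32·10 − 25·42]| = 5128, so the area is 2564.
The number of boundary lattice points is Σ gcd(|Δx|,|Δy|) = gcd(1,55) + gcd(54,53) + gcd(2,23) + gcd(29,8) + gcd(29,19) + gcd(7,32) = 1+1+1+1+1+1 = 6.
By Pick's theorem A = I + B/2 − 1, so I = 2564 − 6/2 + 1 = 2562.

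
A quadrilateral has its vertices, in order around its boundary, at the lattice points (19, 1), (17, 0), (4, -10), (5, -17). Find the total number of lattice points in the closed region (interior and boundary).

By the shoelace formula, twice the signed area is |[19·0 − 17·1] + [17·(-10) − 4·0] + [4·(-17) − 5·(-10)] + [5·1 − 19·(-17)]| = 123, so the area is 123/2.
Summing gcd(|Δx|,|Δy|) over the edges gives the boundary count: gcd(2,1) + gcd(13,10) + gcd(1,7) + gcd(14,18) = 1+1+1+2 = 5.
Pick's theorem gives I = A − B/2 + 1 = 123/2 − 5/2 + 1 = 60, so the closed region contains I + B = 60 + 5 = 65 lattice points.

65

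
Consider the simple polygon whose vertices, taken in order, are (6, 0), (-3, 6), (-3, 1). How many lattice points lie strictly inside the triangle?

Using the shoelace formula, 2A = |[6·6 − (-3)·0] + [(-3)·1 − (-3)·6] + [(-3)·0 − 6·1]| = 45, so the area is 45/2.
Along each edge there are gcd(|Δx|,|Δy|)+1 lattice points, so counting each shared vertex once the boundary has gcd(9,6) + gcd(0,5) + gcd(9,1) = 3+5+1 = 9.
Pick's theorem gives I = A − B/2 + 1 = 45/2 − 9/2 + 1 = 19.

19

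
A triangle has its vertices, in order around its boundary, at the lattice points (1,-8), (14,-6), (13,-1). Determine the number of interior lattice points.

33

By the shoelace formula, twice the signed area is |(1·(-6) − 14·(-8)) + (14·(-1) − 13·(-6)) + (13·(-8) − 1·(-1))| = 67, so the area is 67/2.
Summing gcd(|Δx|,|Δy|) over the edges gives the boundary count: gcd(13,2) + gcd(1,5) + gcd(12,7) = 1+1+1 = 3.
Pick's theorem gives I = A − B/2 + 1 = 67/2 − 3/2 + 1 = 33.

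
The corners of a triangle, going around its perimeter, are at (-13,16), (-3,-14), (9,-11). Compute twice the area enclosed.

The shoelace formula gives twice the area as |((-13)·(-14) − (-3)·16) + ((-3)·(-11) − 9·(-14)) + (9·16 − (-13)·(-11))| = 390, so the area is 195.

390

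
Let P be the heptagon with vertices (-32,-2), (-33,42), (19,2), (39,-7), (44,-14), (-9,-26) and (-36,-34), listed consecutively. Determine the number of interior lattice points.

2814

The shoelace formula gives twice the area as |((-32)·42 − (-33)·(-2)) + ((-33)·2 − 19·42) + (19·(-7) − 39·2) + (39·(-14) − 44·(-7)) + (44·(-26) − (-9)·(-14)) + ((-9)·(-34) − (-36)·(-26)) + ((-36)·(-2) − (-32)·(-34))| = 5639, so the area is 2819.5.
Summing gcd(|Δx|,|Δy|) over the edges gives the boundary count: gcd(1,44) + gcd(52,40) + gcd(20,9) + gcd(5,7) + gcd(53,12) + gcd(27,8) + gcd(4,32) = 1+4+1+1+1+1+4 = 13.
Pick's theorem gives I = A − B/2 + 1 = 2819.5 − 13/2 + 1 = 2814.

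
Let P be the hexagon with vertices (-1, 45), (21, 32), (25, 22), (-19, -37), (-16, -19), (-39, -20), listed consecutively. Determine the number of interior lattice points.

2121

The shoelace formula gives twice the area as |[(-1)·32 − 21·45] + [21·22 − 25·32] + [25·(-37) − (-19)·22] + [(-19)·(-19) − (-16)·(-37)] + [(-16)·(-20) − (-39)·(-19)] + [(-39)·45 − (-1)·(-20)]| = 4249, so the area is 2124.5.
Along each edge there are gcd(|Δx|,|Δy|)+1 lattice points, so counting each shared vertex once the boundary has gcd(22,13) + gcd(4,10) + gcd(44,59) + gcd(3,18) + gcd(23,1) + gcd(38,65) = 1+2+1+3+1+1 = 9.
Pick's theorem gives I = A − B/2 + 1 = 2124.5 − 9/2 + 1 = 2121.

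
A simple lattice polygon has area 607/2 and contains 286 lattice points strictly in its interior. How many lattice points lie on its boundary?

Pick's theorem gives A = I + B/2 − 1, so B = 2(A − I + 1) = 2(607/2 − 286 + 1) = 37.

37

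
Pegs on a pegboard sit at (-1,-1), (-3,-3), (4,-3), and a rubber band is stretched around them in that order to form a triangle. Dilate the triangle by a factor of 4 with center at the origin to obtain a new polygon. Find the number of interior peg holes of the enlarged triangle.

93

The shoelace formula gives twice the area as |((-1)·(-3) − (-3)·(-1)) + ((-3)·(-3) − 4·(-3)) + (4·(-1) − (-1)·(-3))| = 14, so the area is 7.
Along each edge there are gcd(|Δx|,|Δy|)+1 lattice points, so counting each shared vertex once the boundary has gcd(2,2) + gcd(7,0) + gcd(5,2) = 2+7+1 = 10.
Scaling by 4 multiplies the area by 4² = 16 (so the new area is 112) and multiplies the boundary lattice-point count by 4, giving 40.
By Pick's theorem, the interior count of the dilated polygon is 112 − 40/2 + 1 = 93.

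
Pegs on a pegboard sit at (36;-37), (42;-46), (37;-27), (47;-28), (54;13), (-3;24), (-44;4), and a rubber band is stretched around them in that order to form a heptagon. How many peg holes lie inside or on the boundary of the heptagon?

3348

By the shoelace formula, twice the signed area is |(36·(-46) − 42·(-37)) + (42·(-27) − 37·(-46)) + (37·(-28) − 47·(-27)) + (47·13 − 54·(-28)) + (54·24 − (-3)·13) + ((-3)·4 − (-44)·24) + ((-44)·(-37) − 36·4)| = 6685, so the area is 3342.5.
The number of boundary lattice points is Σ gcd(|Δx|,|Δy|) = gcd(6,9) + gcd(5,19) + gcd(10,1) + gcd(7,41) + gcd(57,11) + gcd(41,20) + gcd(80,41) = 3+1+1+1+1+1+1 = 9.
Pick's theorem gives I = A − B/2 + 1 = 3342.5 − 9/2 + 1 = 3339, so the closed region contains I + B = 3339 + 9 = 3348 lattice points.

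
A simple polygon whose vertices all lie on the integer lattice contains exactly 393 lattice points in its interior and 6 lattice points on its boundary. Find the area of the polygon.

395

By Pick's theorem, A = I + B/2 − 1 = 393 + 6/2 − 1 = 395.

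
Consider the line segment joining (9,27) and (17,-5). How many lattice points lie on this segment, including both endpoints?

9

The number of lattice points on a segment between lattice points is gcd(|Δx|,|Δy|) + 1 = gcd(8,32) + 1 = 8 + 1 = 9.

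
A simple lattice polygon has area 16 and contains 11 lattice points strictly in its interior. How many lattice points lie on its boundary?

Pick's theorem gives A = I + B/2 − 1, so B = 2(A − I + 1) = 2(16 − 11 + 1) = 12.

12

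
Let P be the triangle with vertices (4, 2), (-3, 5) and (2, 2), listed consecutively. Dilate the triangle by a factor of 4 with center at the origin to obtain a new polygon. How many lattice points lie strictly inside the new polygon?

By the shoelace formula, twice the signed area is |(4·5 − (-3)·2) + ((-3)·2 − 2·5) + (2·2 − 4·2)| = 6, so the area is 3.
Along each edge there are gcd(|Δx|,|Δy|)+1 lattice points, so counting each shared vertex once the boundary has gcd(7,3) + gcd(5,3) + gcd(2,0) = 1+1+2 = 4.
Scaling by 4 multiplies the area by 4² = 16 (so the new area is 48) and multiplies the boundary lattice-point count by 4, giving 16.
By Pick's theorem, the interior count of the dilated polygon is 48 − 16/2 + 1 = 41.

41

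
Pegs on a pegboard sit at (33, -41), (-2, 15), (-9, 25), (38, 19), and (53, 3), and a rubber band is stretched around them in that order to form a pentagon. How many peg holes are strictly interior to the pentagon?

By the shoelace formula, twice the signed area is |[33·15 − (-2)·(-41)] + [(-2)·25 − (-9)·15] + [(-9)·19 − 38·25] + [38·3 − 53·19] + [53·(-41) − 33·3]| = 3788, so the area is 1894.
Summing gcd(|Δx|,|Δy|) over the edges gives the boundary count: gcd(35,56) + gcd(7,10) + gcd(47,6) + gcd(15,16) + gcd(20,44) = 7+1+1+1+4 = 14.
Pick's theorem gives I = A − B/2 + 1 = 1894 − 14/2 + 1 = 1888.

1888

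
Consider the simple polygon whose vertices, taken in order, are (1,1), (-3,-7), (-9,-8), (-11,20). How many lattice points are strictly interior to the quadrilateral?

168

Using the shoelace formula, 2A = |[1·(-7) − (-3)·1] + [(-3)·(-8) − (-9)·(-7)] + [(-9)·20 − (-11)·(-8)] + [(-11)·1 − 1·20]| = 342, so the area is 171.
Along each edge there are gcd(|Δx|,|Δy|)+1 lattice points, so counting each shared vertex once the boundary has gcd(4,8) + gcd(6,1) + gcd(2,28) + gcd(12,19) = 4+1+2+1 = 8.
By Pick's theorem A = I + B/2 − 1, so I = 171 − 8/2 + 1 = 168.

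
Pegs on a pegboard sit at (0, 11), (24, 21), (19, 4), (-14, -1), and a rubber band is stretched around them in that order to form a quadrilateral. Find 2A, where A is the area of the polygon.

684

By the shoelace formula, twice the signed area is |[0·21 − 24·11] + [24·4 − 19·21] + [19·(-1) − (-14)·4] + [(-14)·11 − 0·(-1)]| = 684, so the area is 342.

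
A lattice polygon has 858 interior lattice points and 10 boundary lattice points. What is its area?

862

By Pick's theorem, A = I + B/2 − 1 = 858 + 10/2 − 1 = 862.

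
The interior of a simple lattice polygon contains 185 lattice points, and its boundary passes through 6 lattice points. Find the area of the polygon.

By Pick's theorem, A = I + B/2 − 1 = 185 + 6/2 − 1 = 187.

187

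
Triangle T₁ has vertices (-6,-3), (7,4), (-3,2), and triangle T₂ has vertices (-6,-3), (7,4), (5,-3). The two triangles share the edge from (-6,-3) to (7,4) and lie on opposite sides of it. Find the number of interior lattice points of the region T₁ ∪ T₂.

54

The union is the simple quadrilateral with vertices (-6,-3), (-3,2), (7,4), (5,-3) in order.
The shoelace formula gives twice the area as |((-6)·2 − (-3)·(-3)) + ((-3)·4 − 7·2) + (7·(-3) − 5·4) + (5·(-3) − (-6)·(-3))| = 121, so the area is 60.5.
The number of boundary lattice points is Σ gcd(|Δx|,|Δy|) = gcd(3,5) + gcd(10,2) + gcd(2,7) + gcd(11,0) = 1+2+1+11 = 15.
By Pick's theorem I = A − B/2 + 1 = 60.5 − 15/2 + 1 = 54.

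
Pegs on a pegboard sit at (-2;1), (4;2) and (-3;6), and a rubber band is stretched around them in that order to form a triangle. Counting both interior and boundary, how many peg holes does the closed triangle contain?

The shoelace formula gives twice the area as |[(-2)·2 − 4·1] + [4·6 − (-3)·2] + [(-3)·1 − (-2)·6]| = 31, so the area is 15.5.
Along each edge there are gcd(|Δx|,|Δy|)+1 lattice points, so counting each shared vertex once the boundary has gcd(6,1) + gcd(7,4) + gcd(1,5) = 1+1+1 = 3.
Pick's theorem gives I = A − B/2 + 1 = 15.5 − 3/2 + 1 = 15, so the closed region contains I + B = 15 + 3 = 18 lattice points.

18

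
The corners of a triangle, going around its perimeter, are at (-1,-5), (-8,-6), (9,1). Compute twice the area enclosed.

32

The shoelace formula gives twice the area as |[(-1)·(-6) − (-8)·(-5)] + [(-8)·1 − 9·(-6)] + [9·(-5) − (-1)·1]| = 32, so the area is 16.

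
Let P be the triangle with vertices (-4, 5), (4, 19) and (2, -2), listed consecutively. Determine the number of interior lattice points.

69

The shoelace formula gives twice the area as |[(-4)·19 − 4·5] + [4·(-2) − 2·19] + [2·5 − (-4)·(-2)]| = 140, so the area is 70.
The number of boundary lattice points is Σ gcd(|Δx|,|Δy|) = gcd(8,14) + gcd(2,21) + gcd(6,7) = 2+1+1 = 4.
By Pick's theorem A = I + B/2 − 1, so I = 70 − 4/2 + 1 = 69.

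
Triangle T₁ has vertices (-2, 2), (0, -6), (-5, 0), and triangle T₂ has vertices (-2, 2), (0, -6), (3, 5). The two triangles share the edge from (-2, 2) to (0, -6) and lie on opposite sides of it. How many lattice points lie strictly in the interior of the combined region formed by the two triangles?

The union is the simple quadrilateral with vertices (-2, 2), (-5, 0), (0, -6), (3, 5) in order.
Using the shoelace formula, 2A = |[(-2)·0 − (-5)·2] + [(-5)·(-6) − 0·0] + [0·5 − 3·(-6)] + [3·2 − (-2)·5]| = 74, so the area is 37.
The number of boundary lattice points is Σ gcd(|Δx|,|Δy|) = gcd(3,2) + gcd(5,6) + gcd(3,11) + gcd(5,3) = 1+1+1+1 = 4.
By Pick's theorem I = A − B/2 + 1 = 37 − 4/2 + 1 = 36.

36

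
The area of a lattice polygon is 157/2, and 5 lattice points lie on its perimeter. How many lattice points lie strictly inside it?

77

Pick's theorem A = I + B/2 − 1 rearranges to I = A − B/2 + 1 = 157/2 − 5/2 + 1 = 77.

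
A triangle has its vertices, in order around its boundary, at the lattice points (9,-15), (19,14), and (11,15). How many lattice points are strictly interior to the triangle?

By the shoelace formula, twice the signed area is |(9·14 − 19·(-15)) + (19·15 − 11·14) + (11·(-15) − 9·15)| = 242, so the area is 121.
Summing gcd(|Δx|,|Δy|) over the edges gives the boundary count: gcd(10,29) + gcd(8,1) + gcd(2,30) = 1+1+2 = 4.
By Pick's theorem A = I + B/2 − 1, so I = 121 − 4/2 + 1 = 120.

120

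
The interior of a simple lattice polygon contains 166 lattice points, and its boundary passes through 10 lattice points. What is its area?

170

Pick's theorem states A = I + B/2 − 1, so A = 166 + 10/2 − 1 = 170.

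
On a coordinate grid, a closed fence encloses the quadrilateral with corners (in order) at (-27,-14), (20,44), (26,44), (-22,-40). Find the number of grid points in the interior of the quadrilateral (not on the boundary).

999

Using the shoelace formula, 2A = |((-27)·44 − 20·(-14)) + (20·44 − 26·44) + (26·(-40) − (-22)·44) + ((-22)·(-14) − (-27)·(-40))| = 2016, so the area is 1008.
Along each edge there are gcd(|Δx|,|Δy|)+1 lattice points, so counting each shared vertex once the boundary has gcd(47,58) + gcd(6,0) + gcd(48,84) + gcd(5,26) = 1+6+12+1 = 20.
Pick's theorem gives I = A − B/2 + 1 = 1008 − 20/2 + 1 = 999.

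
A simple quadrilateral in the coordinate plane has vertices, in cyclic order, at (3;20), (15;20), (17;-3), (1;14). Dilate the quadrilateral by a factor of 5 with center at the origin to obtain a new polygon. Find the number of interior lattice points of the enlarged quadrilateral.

Using the shoelace formula, 2A = |[3·20 − 15·20] + [15·(-3) − 17·20] + [17·14 − 1·(-3)] + [1·20 − 3·14]| = 406, so the area is 203.
The number of boundary lattice points is Σ gcd(|Δx|,|Δy|) = gcd(12,0) + gcd(2,23) + gcd(16,17) + gcd(2,6) = 12+1+1+2 = 16.
Scaling by 5 multiplies the area by 5² = 25 (so the new area is 5075) and multiplies the boundary lattice-point count by 5, giving 80.
By Pick's theorem, the interior count of the dilated polygon is 5075 − 80/2 + 1 = 5036.

5036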